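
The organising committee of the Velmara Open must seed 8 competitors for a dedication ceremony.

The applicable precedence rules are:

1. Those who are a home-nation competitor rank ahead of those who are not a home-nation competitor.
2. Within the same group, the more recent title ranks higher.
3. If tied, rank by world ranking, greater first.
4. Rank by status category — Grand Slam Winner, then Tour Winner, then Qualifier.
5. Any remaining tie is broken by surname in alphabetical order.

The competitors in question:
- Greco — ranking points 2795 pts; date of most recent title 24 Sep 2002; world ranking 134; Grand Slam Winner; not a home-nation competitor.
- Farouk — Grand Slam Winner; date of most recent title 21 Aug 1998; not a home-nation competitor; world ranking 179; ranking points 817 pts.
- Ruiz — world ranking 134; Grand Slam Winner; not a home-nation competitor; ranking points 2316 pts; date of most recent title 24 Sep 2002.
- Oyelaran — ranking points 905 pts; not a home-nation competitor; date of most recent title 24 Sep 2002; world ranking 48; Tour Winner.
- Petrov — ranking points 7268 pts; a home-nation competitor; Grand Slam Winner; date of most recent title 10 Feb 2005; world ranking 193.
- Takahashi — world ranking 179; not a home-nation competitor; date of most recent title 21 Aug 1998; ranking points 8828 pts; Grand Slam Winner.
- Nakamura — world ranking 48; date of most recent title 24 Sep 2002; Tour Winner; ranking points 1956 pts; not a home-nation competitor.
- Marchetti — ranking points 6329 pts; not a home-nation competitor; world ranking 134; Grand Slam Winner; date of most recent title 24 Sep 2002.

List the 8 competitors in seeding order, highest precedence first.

Petrov, Greco, Marchetti, Ruiz, Nakamura, Oyelaran, Farouk, Takahashi

By the first rule: Petrov (a home-nation competitor); then Greco, Marchetti, Ruiz, Nakamura, Oyelaran, Farouk and Takahashi (each not a home-nation competitor).
Among Greco, Marchetti, Ruiz, Nakamura, Oyelaran, Farouk and Takahashi, by date of most recent title (later first): Greco, Marchetti, Ruiz, Nakamura and Oyelaran (24 Sep 2002) before Farouk and Takahashi (21 Aug 1998).
Among Greco, Marchetti, Ruiz, Nakamura and Oyelaran, by world ranking (higher first): Greco, Marchetti and Ruiz (134) before Nakamura and Oyelaran (48).
Greco, Marchetti and Ruiz are each Grand Slam Winner, so the next rule applies.
Among Greco, Marchetti and Ruiz, alphabetically by surname: Greco before Marchetti before Ruiz.
Nakamura and Oyelaran are each Tour Winner, so the next rule applies.
Among Nakamura and Oyelaran, alphabetically by surname: Nakamura before Oyelaran.
Farouk and Takahashi both have world ranking 179, so the next rule applies.
Farouk and Takahashi are each Grand Slam Winner, so the next rule applies.
Among Farouk and Takahashi, alphabetically by surname: Farouk before Takahashi.
Full order: Petrov, Greco, Marchetti, Ruiz, Nakamura, Oyelaran, Farouk, Takahashi.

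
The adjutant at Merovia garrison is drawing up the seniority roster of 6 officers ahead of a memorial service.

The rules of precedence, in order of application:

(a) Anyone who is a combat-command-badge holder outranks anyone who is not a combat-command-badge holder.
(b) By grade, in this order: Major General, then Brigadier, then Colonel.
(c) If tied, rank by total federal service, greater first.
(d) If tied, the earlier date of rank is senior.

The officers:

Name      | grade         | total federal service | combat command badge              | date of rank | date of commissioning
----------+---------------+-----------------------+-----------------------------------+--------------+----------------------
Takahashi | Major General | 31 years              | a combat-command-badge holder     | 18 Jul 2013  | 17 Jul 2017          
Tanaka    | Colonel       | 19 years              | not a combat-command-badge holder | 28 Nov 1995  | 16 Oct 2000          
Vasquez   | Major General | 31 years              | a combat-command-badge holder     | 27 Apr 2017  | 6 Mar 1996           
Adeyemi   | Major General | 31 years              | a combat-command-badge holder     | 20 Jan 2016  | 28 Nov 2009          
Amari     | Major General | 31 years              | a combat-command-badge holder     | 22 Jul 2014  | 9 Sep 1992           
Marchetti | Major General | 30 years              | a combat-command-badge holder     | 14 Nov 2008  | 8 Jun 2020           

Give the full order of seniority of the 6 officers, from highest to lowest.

Takahashi, Amari, Adeyemi, Vasquez, Marchetti, Tanaka

By the first rule: Takahashi, Amari, Adeyemi, Vasquez and Marchetti (each a combat-command-badge holder); then Tanaka (not a combat-command-badge holder).
Takahashi, Amari, Adeyemi, Vasquez and Marchetti are each Major General, so the next rule applies.
Among Takahashi, Amari, Adeyemi, Vasquez and Marchetti, by total federal service (higher first): Takahashi, Amari, Adeyemi and Vasquez (31 years) before Marchetti (30 years).
Among Takahashi, Amari, Adeyemi and Vasquez, by date of rank (earlier first): Takahashi (18 Jul 2013) before Amari (22 Jul 2014) before Adeyemi (20 Jan 2016) before Vasquez (27 Apr 2017).
Full order: Takahashi, Amari, Adeyemi, Vasquez, Marchetti, Tanaka.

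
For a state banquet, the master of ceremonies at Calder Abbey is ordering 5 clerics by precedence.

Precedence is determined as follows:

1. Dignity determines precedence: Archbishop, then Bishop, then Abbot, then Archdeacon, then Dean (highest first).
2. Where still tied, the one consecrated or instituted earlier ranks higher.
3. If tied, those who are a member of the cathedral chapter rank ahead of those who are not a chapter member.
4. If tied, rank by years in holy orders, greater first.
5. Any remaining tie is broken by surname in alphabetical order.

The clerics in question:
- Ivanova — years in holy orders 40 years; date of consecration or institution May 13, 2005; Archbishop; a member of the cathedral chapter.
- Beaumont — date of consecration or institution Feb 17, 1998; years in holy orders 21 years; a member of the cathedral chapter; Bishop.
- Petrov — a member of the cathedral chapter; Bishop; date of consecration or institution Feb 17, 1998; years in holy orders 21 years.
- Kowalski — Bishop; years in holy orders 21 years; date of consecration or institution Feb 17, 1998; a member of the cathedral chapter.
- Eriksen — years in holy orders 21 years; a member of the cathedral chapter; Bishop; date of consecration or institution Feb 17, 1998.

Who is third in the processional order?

Eriksen

By dignity: Ivanova (Archbishop); then Beaumont, Eriksen, Kowalski and Petrov (Bishop).
Beaumont, Eriksen, Kowalski and Petrov all have date of consecration or institution Feb 17, 1998, so the next rule applies.
Beaumont, Eriksen, Kowalski and Petrov are each a member of the cathedral chapter, so the next rule applies.
Beaumont, Eriksen, Kowalski and Petrov all have years in holy orders 21 years, so the next rule applies.
Among Beaumont, Eriksen, Kowalski and Petrov, alphabetically by surname: Beaumont before Eriksen before Kowalski before Petrov.
Order: Ivanova, Beaumont, Eriksen, Kowalski, Petrov.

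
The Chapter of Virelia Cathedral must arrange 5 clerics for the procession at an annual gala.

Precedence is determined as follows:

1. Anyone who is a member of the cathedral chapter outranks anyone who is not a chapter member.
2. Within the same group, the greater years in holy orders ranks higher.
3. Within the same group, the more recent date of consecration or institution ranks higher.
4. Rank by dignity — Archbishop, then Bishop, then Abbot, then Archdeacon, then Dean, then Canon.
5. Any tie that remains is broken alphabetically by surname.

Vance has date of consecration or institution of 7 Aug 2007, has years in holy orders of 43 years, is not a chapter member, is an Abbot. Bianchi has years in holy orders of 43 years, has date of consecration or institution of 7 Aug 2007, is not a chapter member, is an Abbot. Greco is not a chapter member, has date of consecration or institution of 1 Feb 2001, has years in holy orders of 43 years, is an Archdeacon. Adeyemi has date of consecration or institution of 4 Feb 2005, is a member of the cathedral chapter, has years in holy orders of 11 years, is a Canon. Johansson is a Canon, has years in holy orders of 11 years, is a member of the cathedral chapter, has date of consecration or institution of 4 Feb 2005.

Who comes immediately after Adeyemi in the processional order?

Johansson

By the first rule: Adeyemi and Johansson (both a member of the cathedral chapter); then Bianchi, Vance and Greco (each not a chapter member).
Adeyemi and Johansson both have years in holy orders 11 years, so the next rule applies.
Adeyemi and Johansson both have date of consecration or institution 4 Feb 2005, so the next rule applies.
Adeyemi and Johansson are each Canon, so the next rule applies.
Among Adeyemi and Johansson, alphabetically by surname: Adeyemi before Johansson.
Bianchi, Vance and Greco all have years in holy orders 43 years, so the next rule applies.
Among Bianchi, Vance and Greco, by date of consecration or institution (later first): Bianchi and Vance (7 Aug 2007) before Greco (1 Feb 2001).
Bianchi and Vance are each Abbot, so the next rule applies.
Among Bianchi and Vance, alphabetically by surname: Bianchi before Vance.
Order: Adeyemi, Johansson, Bianchi, Vance, Greco.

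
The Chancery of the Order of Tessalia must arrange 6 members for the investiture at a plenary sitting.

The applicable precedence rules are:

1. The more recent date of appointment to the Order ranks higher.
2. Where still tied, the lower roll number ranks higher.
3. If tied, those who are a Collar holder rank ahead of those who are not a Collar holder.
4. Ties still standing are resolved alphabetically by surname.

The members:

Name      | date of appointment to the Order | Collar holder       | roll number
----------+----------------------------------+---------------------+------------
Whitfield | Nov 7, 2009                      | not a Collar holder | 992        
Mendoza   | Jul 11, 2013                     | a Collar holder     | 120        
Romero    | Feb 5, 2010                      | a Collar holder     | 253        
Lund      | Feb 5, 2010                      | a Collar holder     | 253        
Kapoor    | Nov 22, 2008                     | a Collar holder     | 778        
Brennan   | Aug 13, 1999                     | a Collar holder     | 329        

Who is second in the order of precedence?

Lund

By date of appointment to the Order (later first): Mendoza (Jul 11, 2013); then Lund and Romero (both Feb 5, 2010); then Whitfield (Nov 7, 2009); then Kapoor (Nov 22, 2008); then Brennan (Aug 13, 1999).
Lund and Romero both have roll number 253, so the next rule applies.
Lund and Romero are each a Collar holder, so the next rule applies.
Among Lund and Romero, alphabetically by surname: Lund before Romero.
Order: Mendoza, Lund, Romero, Whitfield, Kapoor, Brennan.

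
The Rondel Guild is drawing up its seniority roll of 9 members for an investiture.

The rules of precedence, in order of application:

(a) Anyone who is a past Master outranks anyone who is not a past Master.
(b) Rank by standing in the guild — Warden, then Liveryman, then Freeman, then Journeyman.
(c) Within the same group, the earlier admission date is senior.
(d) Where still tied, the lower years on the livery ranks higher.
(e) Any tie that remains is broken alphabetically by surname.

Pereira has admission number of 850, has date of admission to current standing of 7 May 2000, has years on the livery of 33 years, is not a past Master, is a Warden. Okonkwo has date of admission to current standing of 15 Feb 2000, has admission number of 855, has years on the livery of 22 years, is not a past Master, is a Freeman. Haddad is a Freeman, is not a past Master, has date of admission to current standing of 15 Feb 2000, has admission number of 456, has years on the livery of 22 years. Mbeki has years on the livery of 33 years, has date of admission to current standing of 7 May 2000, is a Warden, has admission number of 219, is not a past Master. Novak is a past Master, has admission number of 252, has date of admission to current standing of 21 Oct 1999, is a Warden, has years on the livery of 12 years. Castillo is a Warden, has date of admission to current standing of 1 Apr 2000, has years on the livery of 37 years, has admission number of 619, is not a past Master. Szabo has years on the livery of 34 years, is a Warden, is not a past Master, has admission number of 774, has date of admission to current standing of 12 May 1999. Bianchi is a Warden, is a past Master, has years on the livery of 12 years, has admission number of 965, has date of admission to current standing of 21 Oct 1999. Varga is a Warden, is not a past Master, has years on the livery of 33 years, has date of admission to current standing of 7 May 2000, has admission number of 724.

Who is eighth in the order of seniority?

By the first rule: Bianchi and Novak (both a past Master); then Szabo, Castillo, Mbeki, Pereira, Varga, Haddad and Okonkwo (each not a past Master).
Bianchi and Novak are each Warden, so the next rule applies.
Bianchi and Novak both have date of admission to current standing 21 Oct 1999, so the next rule applies.
Bianchi and Novak both have years on the livery 12 years, so the next rule applies.
Among Bianchi and Novak, alphabetically by surname: Bianchi before Novak.
Among Szabo, Castillo, Mbeki, Pereira, Varga, Haddad and Okonkwo, by standing in the guild: Szabo, Castillo, Mbeki, Pereira and Varga (Warden) before Haddad and Okonkwo (Freeman).
Among Szabo, Castillo, Mbeki, Pereira and Varga, by date of admission to current standing (earlier first): Szabo (12 May 1999) before Castillo (1 Apr 2000) before Mbeki, Pereira and Varga (7 May 2000).
Mbeki, Pereira and Varga all have years on the livery 33 years, so the next rule applies.
Among Mbeki, Pereira and Varga, alphabetically by surname: Mbeki before Pereira before Varga.
Haddad and Okonkwo both have date of admission to current standing 15 Feb 2000, so the next rule applies.
Haddad and Okonkwo both have years on the livery 22 years, so the next rule applies.
Among Haddad and Okonkwo, alphabetically by surname: Haddad before Okonkwo.
Order: Bianchi, Novak, Szabo, Castillo, Mbeki, Pereira, Varga, Haddad, Okonkwo.

Haddad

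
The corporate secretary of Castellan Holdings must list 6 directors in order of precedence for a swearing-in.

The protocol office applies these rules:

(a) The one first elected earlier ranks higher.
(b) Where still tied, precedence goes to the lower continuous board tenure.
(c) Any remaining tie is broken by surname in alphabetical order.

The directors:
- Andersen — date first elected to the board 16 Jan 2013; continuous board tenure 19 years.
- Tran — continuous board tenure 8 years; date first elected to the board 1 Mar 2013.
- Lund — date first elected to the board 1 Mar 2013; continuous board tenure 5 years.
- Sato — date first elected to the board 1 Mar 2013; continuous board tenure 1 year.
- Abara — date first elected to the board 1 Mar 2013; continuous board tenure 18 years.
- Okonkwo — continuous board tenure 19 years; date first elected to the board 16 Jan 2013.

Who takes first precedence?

Andersen

By date first elected to the board (earlier first): Andersen and Okonkwo (both 16 Jan 2013); then Sato, Lund, Tran and Abara (each 1 Mar 2013).
Andersen and Okonkwo both have continuous board tenure 19 years, so the next rule applies.
Among Andersen and Okonkwo, alphabetically by surname: Andersen before Okonkwo.
Among Sato, Lund, Tran and Abara, by continuous board tenure (lower first): Sato (1 year) before Lund (5 years) before Tran (8 years) before Abara (18 years).
Order: Andersen, Okonkwo, Sato, Lund, Tran, Abara.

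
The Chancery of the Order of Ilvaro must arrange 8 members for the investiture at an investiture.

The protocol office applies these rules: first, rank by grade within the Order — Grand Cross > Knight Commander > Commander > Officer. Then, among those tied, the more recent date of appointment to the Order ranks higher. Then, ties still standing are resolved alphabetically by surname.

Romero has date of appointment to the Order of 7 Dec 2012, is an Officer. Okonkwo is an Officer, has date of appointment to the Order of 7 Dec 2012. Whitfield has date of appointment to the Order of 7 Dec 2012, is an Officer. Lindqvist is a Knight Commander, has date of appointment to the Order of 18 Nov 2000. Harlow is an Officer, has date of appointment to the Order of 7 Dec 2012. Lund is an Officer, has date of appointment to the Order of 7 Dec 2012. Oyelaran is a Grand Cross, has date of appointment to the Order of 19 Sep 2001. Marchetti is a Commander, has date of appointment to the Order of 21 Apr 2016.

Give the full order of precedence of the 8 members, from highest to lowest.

By grade within the Order: Oyelaran (Grand Cross); then Lindqvist (Knight Commander); then Marchetti (Commander); then Harlow, Lund, Okonkwo, Romero and Whitfield (Officer).
Harlow, Lund, Okonkwo, Romero and Whitfield all have date of appointment to the Order 7 Dec 2012, so the next rule applies.
Among Harlow, Lund, Okonkwo, Romero and Whitfield, alphabetically by surname: Harlow before Lund before Okonkwo before Romero before Whitfield.
Full order: Oyelaran, Lindqvist, Marchetti, Harlow, Lund, Okonkwo, Romero, Whitfield.

Oyelaran, Lindqvist, Marchetti, Harlow, Lund, Okonkwo, Romero, Whitfield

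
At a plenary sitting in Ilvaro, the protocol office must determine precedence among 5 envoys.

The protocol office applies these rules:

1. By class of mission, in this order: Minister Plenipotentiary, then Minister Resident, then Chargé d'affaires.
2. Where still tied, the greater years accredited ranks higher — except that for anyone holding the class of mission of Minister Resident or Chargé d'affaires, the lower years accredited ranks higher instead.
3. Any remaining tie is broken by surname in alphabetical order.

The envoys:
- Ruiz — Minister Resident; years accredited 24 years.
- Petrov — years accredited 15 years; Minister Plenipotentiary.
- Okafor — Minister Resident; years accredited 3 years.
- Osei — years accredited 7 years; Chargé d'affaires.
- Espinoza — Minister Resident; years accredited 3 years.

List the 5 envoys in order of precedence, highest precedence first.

Petrov, Espinoza, Okafor, Ruiz, Osei

By class of mission: Petrov (Minister Plenipotentiary); then Espinoza, Okafor and Ruiz (Minister Resident); then Osei (Chargé d'affaires).
Among Espinoza, Okafor and Ruiz, by years accredited (lower first) (reversed rule for this group): Espinoza and Okafor (3 years) before Ruiz (24 years).
Among Espinoza and Okafor, alphabetically by surname: Espinoza before Okafor.
Full order: Petrov, Espinoza, Okafor, Ruiz, Osei.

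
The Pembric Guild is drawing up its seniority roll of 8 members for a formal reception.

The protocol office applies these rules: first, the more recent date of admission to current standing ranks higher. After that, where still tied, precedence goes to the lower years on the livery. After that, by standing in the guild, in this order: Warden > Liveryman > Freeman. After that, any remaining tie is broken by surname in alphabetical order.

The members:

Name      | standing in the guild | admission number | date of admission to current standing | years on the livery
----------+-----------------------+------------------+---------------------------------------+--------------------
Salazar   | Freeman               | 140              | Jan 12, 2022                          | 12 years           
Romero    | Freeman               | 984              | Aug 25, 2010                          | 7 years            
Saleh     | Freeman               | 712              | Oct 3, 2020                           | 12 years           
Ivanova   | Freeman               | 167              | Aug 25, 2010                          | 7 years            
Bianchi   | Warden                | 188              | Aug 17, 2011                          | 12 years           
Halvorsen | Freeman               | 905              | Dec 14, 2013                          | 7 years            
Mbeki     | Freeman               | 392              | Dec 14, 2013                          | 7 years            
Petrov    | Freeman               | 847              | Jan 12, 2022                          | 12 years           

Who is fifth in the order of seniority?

Mbeki

By date of admission to current standing (later first): Petrov and Salazar (both Jan 12, 2022); then Saleh (Oct 3, 2020); then Halvorsen and Mbeki (both Dec 14, 2013); then Bianchi (Aug 17, 2011); then Ivanova and Romero (both Aug 25, 2010).
Petrov and Salazar both have years on the livery 12 years, so the next rule applies.
Petrov and Salazar are each Freeman, so the next rule applies.
Among Petrov and Salazar, alphabetically by surname: Petrov before Salazar.
Halvorsen and Mbeki both have years on the livery 7 years, so the next rule applies.
Halvorsen and Mbeki are each Freeman, so the next rule applies.
Among Halvorsen and Mbeki, alphabetically by surname: Halvorsen before Mbeki.
Ivanova and Romero both have years on the livery 7 years, so the next rule applies.
Ivanova and Romero are each Freeman, so the next rule applies.
Among Ivanova and Romero, alphabetically by surname: Ivanova before Romero.
Order: Petrov, Salazar, Saleh, Halvorsen, Mbeki, Bianchi, Ivanova, Romero.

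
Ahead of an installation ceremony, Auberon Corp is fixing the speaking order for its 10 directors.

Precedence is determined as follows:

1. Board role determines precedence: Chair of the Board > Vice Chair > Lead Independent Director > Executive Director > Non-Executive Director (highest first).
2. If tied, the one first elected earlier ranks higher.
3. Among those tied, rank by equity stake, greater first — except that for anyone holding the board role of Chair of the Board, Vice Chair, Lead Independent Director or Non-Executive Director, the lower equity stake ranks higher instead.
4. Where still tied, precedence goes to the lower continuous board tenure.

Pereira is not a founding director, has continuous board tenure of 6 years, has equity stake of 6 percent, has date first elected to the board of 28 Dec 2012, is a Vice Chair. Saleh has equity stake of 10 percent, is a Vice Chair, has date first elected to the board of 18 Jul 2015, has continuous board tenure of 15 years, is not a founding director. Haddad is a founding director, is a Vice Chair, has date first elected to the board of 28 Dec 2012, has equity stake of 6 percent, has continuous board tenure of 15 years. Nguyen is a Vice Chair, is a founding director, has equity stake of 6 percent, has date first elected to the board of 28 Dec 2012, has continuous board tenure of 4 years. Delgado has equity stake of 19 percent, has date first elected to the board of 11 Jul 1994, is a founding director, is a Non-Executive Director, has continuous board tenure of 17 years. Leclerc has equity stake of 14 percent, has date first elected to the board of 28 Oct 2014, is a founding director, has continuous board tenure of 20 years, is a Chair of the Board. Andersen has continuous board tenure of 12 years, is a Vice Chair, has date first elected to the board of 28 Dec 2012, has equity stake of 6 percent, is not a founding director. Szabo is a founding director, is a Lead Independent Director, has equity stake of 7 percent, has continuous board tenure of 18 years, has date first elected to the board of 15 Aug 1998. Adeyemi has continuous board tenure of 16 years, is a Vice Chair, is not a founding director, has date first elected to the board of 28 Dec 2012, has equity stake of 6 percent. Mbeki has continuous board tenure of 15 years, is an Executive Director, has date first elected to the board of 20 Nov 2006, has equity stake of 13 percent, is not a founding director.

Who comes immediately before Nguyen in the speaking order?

By board role: Leclerc (Chair of the Board); then Nguyen, Pereira, Andersen, Haddad, Adeyemi and Saleh (Vice Chair); then Szabo (Lead Independent Director); then Mbeki (Executive Director); then Delgado (Non-Executive Director).
Among Nguyen, Pereira, Andersen, Haddad, Adeyemi and Saleh, by date first elected to the board (earlier first): Nguyen, Pereira, Andersen, Haddad and Adeyemi (28 Dec 2012) before Saleh (18 Jul 2015).
Nguyen, Pereira, Andersen, Haddad and Adeyemi all have equity stake 6 percent, so the next rule applies.
Among Nguyen, Pereira, Andersen, Haddad and Adeyemi, by continuous board tenure (lower first): Nguyen (4 years) before Pereira (6 years) before Andersen (12 years) before Haddad (15 years) before Adeyemi (16 years).
Order: Leclerc, Nguyen, Pereira, Andersen, Haddad, Adeyemi, Saleh, Szabo, Mbeki, Delgado.

Leclerc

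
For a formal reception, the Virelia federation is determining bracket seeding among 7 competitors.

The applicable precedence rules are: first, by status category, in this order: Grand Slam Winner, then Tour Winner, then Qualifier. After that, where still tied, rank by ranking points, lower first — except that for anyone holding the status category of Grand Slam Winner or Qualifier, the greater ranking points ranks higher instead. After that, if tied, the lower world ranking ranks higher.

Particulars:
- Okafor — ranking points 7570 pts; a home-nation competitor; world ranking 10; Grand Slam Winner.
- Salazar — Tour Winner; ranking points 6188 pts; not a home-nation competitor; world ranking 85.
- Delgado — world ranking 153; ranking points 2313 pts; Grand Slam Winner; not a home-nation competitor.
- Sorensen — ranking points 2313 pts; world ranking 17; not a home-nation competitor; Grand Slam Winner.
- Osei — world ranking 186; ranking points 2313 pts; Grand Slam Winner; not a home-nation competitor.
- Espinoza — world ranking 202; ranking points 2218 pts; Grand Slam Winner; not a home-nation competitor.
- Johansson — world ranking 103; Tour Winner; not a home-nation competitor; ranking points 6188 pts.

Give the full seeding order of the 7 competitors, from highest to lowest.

Okafor, Sorensen, Delgado, Osei, Espinoza, Salazar, Johansson

By status category: Okafor, Sorensen, Delgado, Osei and Espinoza (Grand Slam Winner); then Salazar and Johansson (Tour Winner).
Among Okafor, Sorensen, Delgado, Osei and Espinoza, by ranking points (higher first) (reversed rule for this group): Okafor (7570 pts) before Sorensen, Delgado and Osei (2313 pts) before Espinoza (2218 pts).
Among Sorensen, Delgado and Osei, by world ranking (lower first): Sorensen (17) before Delgado (153) before Osei (186).
Salazar and Johansson both have ranking points 6188 pts, so the next rule applies.
Among Salazar and Johansson, by world ranking (lower first): Salazar (85) before Johansson (103).
Full order: Okafor, Sorensen, Delgado, Osei, Espinoza, Salazar, Johansson.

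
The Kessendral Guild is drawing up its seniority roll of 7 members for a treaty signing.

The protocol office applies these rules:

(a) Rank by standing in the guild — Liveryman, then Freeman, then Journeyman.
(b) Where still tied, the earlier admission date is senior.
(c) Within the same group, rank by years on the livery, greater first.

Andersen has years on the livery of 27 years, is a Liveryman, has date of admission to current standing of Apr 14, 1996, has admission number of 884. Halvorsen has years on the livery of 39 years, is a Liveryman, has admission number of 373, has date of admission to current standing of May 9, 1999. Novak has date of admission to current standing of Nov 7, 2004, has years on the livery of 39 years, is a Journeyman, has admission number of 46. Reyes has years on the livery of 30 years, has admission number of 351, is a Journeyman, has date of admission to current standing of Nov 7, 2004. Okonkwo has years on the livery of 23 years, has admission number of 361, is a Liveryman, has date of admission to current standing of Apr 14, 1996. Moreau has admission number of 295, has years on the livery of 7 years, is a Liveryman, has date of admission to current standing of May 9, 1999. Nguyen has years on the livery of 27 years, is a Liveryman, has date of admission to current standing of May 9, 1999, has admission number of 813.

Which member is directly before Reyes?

Novak

By standing in the guild: Andersen, Okonkwo, Halvorsen, Nguyen and Moreau (Liveryman); then Novak and Reyes (Journeyman).
Among Andersen, Okonkwo, Halvorsen, Nguyen and Moreau, by date of admission to current standing (earlier first): Andersen and Okonkwo (Apr 14, 1996) before Halvorsen, Nguyen and Moreau (May 9, 1999).
Among Andersen and Okonkwo, by years on the livery (higher first): Andersen (27 years) before Okonkwo (23 years).
Among Halvorsen, Nguyen and Moreau, by years on the livery (higher first): Halvorsen (39 years) before Nguyen (27 years) before Moreau (7 years).
Novak and Reyes both have date of admission to current standing Nov 7, 2004, so the next rule applies.
Among Novak and Reyes, by years on the livery (higher first): Novak (39 years) before Reyes (30 years).
Order: Andersen, Okonkwo, Halvorsen, Nguyen, Moreau, Novak, Reyes.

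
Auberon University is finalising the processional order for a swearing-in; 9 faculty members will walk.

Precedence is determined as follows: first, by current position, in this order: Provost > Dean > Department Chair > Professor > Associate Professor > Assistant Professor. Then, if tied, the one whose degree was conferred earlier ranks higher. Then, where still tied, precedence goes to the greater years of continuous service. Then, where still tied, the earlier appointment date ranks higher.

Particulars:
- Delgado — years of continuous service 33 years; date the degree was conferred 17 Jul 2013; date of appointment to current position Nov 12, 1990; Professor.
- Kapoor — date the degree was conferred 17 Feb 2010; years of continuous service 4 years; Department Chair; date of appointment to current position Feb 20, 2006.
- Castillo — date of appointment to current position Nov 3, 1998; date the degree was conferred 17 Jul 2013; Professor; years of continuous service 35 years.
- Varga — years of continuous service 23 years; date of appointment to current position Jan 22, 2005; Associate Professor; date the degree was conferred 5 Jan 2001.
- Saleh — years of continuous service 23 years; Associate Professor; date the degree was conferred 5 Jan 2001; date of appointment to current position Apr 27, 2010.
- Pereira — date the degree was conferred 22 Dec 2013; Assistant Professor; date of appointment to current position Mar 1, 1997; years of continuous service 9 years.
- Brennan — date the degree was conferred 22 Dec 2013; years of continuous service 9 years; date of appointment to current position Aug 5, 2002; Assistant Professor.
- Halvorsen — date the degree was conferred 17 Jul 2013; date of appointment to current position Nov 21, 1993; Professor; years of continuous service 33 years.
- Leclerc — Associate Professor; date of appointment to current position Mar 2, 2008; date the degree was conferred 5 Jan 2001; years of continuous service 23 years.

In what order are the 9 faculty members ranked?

By current position: Kapoor (Department Chair); then Castillo, Delgado and Halvorsen (Professor); then Varga, Leclerc and Saleh (Associate Professor); then Pereira and Brennan (Assistant Professor).
Castillo, Delgado and Halvorsen all have date the degree was conferred 17 Jul 2013, so the next rule applies.
Among Castillo, Delgado and Halvorsen, by years of continuous service (higher first): Castillo (35 years) before Delgado and Halvorsen (33 years).
Among Delgado and Halvorsen, by date of appointment to current position (earlier first): Delgado (Nov 12, 1990) before Halvorsen (Nov 21, 1993).
Varga, Leclerc and Saleh all have date the degree was conferred 5 Jan 2001, so the next rule applies.
Varga, Leclerc and Saleh all have years of continuous service 23 years, so the next rule applies.
Among Varga, Leclerc and Saleh, by date of appointment to current position (earlier first): Varga (Jan 22, 2005) before Leclerc (Mar 2, 2008) before Saleh (Apr 27, 2010).
Pereira and Brennan both have date the degree was conferred 22 Dec 2013, so the next rule applies.
Pereira and Brennan both have years of continuous service 9 years, so the next rule applies.
Among Pereira and Brennan, by date of appointment to current position (earlier first): Pereira (Mar 1, 1997) before Brennan (Aug 5, 2002).
Full order: Kapoor, Castillo, Delgado, Halvorsen, Varga, Leclerc, Saleh, Pereira, Brennan.

Kapoor, Castillo, Delgado, Halvorsen, Varga, Leclerc, Saleh, Pereira, Brennan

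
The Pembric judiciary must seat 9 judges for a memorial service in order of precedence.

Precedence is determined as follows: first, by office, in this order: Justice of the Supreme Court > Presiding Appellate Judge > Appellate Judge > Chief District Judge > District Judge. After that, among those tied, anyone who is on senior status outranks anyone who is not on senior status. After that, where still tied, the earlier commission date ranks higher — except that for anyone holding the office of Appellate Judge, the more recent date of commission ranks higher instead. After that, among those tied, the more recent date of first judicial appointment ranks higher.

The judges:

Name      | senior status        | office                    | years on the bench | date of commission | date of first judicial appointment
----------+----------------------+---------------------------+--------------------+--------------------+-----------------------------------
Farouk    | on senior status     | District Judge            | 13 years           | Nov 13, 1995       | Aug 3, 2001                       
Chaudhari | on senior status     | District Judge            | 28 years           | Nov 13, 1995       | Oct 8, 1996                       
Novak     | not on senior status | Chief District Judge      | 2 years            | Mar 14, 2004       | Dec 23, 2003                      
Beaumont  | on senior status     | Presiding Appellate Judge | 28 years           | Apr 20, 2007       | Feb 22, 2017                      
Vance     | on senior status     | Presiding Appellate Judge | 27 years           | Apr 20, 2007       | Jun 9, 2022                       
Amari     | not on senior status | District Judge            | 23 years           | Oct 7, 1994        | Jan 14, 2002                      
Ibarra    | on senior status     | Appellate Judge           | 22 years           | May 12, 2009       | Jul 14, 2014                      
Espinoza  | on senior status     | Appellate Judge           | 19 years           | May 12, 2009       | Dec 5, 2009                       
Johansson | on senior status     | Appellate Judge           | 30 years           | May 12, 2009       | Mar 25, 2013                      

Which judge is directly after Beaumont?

By office: Vance and Beaumont (Presiding Appellate Judge); then Ibarra, Johansson and Espinoza (Appellate Judge); then Novak (Chief District Judge); then Farouk, Chaudhari and Amari (District Judge).
Vance and Beaumont are each on senior status, so the next rule applies.
Vance and Beaumont both have date of commission Apr 20, 2007, so the next rule applies.
Among Vance and Beaumont, by date of first judicial appointment (later first): Vance (Jun 9, 2022) before Beaumont (Feb 22, 2017).
Ibarra, Johansson and Espinoza are each on senior status, so the next rule applies.
Ibarra, Johansson and Espinoza all have date of commission May 12, 2009, so the next rule applies.
Among Ibarra, Johansson and Espinoza, by date of first judicial appointment (later first): Ibarra (Jul 14, 2014) before Johansson (Mar 25, 2013) before Espinoza (Dec 5, 2009).
Among Farouk, Chaudhari and Amari, on senior status before not on senior status: Farouk and Chaudhari (on senior status) before Amari (not on senior status).
Farouk and Chaudhari both have date of commission Nov 13, 1995, so the next rule applies.
Among Farouk and Chaudhari, by date of first judicial appointment (later first): Farouk (Aug 3, 2001) before Chaudhari (Oct 8, 1996).
Order: Vance, Beaumont, Ibarra, Johansson, Espinoza, Novak, Farouk, Chaudhari, Amari.

Ibarra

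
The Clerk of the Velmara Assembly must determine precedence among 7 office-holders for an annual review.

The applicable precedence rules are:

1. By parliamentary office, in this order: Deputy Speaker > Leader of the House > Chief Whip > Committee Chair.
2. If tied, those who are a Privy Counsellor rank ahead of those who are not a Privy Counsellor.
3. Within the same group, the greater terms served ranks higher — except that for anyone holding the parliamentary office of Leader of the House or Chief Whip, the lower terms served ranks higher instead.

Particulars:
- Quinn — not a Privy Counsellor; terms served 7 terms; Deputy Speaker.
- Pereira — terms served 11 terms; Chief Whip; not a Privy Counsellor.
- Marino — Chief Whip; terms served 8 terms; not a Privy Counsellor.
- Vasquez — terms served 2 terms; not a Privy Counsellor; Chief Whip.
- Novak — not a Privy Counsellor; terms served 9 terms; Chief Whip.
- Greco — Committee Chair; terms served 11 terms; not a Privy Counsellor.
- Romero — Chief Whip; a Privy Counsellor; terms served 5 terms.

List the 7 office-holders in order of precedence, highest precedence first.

By parliamentary office: Quinn (Deputy Speaker); then Romero, Vasquez, Marino, Novak and Pereira (Chief Whip); then Greco (Committee Chair).
Among Romero, Vasquez, Marino, Novak and Pereira, a Privy Counsellor before not a Privy Counsellor: Romero (a Privy Counsellor) before Vasquez, Marino, Novak and Pereira (not a Privy Counsellor).
Among Vasquez, Marino, Novak and Pereira, by terms served (lower first) (reversed rule for this group): Vasquez (2 terms) before Marino (8 terms) before Novak (9 terms) before Pereira (11 terms).
Full order: Quinn, Romero, Vasquez, Marino, Novak, Pereira, Greco.

Quinn, Romero, Vasquez, Marino, Novak, Pereira, Greco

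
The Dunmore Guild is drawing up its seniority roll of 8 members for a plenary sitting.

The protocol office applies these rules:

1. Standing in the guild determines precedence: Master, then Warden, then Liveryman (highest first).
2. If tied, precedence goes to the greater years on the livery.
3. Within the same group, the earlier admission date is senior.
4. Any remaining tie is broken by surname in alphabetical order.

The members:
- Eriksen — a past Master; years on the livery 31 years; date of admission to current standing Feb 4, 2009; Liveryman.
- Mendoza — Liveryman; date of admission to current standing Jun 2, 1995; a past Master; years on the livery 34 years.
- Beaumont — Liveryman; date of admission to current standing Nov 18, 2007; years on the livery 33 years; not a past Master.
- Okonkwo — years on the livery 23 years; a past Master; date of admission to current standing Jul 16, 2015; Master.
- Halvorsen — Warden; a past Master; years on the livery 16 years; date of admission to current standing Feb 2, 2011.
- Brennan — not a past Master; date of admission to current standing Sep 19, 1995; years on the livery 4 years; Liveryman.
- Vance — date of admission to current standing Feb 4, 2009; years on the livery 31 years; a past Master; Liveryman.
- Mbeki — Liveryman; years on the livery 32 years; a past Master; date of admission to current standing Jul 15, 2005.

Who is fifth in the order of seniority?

Mbeki

By standing in the guild: Okonkwo (Master); then Halvorsen (Warden); then Mendoza, Beaumont, Mbeki, Eriksen, Vance and Brennan (Liveryman).
Among Mendoza, Beaumont, Mbeki, Eriksen, Vance and Brennan, by years on the livery (higher first): Mendoza (34 years) before Beaumont (33 years) before Mbeki (32 years) before Eriksen and Vance (31 years) before Brennan (4 years).
Eriksen and Vance both have date of admission to current standing Feb 4, 2009, so the next rule applies.
Among Eriksen and Vance, alphabetically by surname: Eriksen before Vance.
Order: Okonkwo, Halvorsen, Mendoza, Beaumont, Mbeki, Eriksen, Vance, Brennan.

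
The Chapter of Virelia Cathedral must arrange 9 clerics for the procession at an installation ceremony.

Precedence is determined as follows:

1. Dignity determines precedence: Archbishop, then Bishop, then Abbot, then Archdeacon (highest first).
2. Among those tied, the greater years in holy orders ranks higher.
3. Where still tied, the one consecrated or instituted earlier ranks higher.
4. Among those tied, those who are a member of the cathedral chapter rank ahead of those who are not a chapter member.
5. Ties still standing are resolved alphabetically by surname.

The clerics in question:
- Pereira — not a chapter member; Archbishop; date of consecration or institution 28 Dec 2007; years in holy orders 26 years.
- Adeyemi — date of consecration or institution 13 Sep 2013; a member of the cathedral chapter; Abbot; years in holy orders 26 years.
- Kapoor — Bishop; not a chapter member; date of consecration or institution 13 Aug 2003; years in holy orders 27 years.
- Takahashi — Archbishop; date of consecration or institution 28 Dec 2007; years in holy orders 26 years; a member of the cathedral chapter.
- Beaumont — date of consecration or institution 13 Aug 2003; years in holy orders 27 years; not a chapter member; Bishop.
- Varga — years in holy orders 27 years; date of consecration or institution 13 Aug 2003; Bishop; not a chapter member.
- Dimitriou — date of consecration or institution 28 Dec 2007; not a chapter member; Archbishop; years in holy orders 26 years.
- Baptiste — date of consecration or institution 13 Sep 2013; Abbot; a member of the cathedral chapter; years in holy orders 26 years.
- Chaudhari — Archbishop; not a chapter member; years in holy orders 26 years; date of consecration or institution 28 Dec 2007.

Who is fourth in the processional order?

Pereira

By dignity: Takahashi, Chaudhari, Dimitriou and Pereira (Archbishop); then Beaumont, Kapoor and Varga (Bishop); then Adeyemi and Baptiste (Abbot).
Takahashi, Chaudhari, Dimitriou and Pereira all have years in holy orders 26 years, so the next rule applies.
Takahashi, Chaudhari, Dimitriou and Pereira all have date of consecration or institution 28 Dec 2007, so the next rule applies.
Among Takahashi, Chaudhari, Dimitriou and Pereira, a member of the cathedral chapter before not a chapter member: Takahashi (a member of the cathedral chapter) before Chaudhari, Dimitriou and Pereira (not a chapter member).
Among Chaudhari, Dimitriou and Pereira, alphabetically by surname: Chaudhari before Dimitriou before Pereira.
Beaumont, Kapoor and Varga all have years in holy orders 27 years, so the next rule applies.
Beaumont, Kapoor and Varga all have date of consecration or institution 13 Aug 2003, so the next rule applies.
Beaumont, Kapoor and Varga are each not a chapter member, so the next rule applies.
Among Beaumont, Kapoor and Varga, alphabetically by surname: Beaumont before Kapoor before Varga.
Adeyemi and Baptiste both have years in holy orders 26 years, so the next rule applies.
Adeyemi and Baptiste both have date of consecration or institution 13 Sep 2013, so the next rule applies.
Adeyemi and Baptiste are each a member of the cathedral chapter, so the next rule applies.
Among Adeyemi and Baptiste, alphabetically by surname: Adeyemi before Baptiste.
Order: Takahashi, Chaudhari, Dimitriou, Pereira, Beaumont, Kapoor, Varga, Adeyemi, Baptiste.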